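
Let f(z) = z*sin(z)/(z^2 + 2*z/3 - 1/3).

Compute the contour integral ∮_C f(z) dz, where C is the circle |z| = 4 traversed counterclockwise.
By the residue theorem, ∮_C f(z) dz = 2πi · (sum of the residues of f at the poles inside |z| = 4).

The denominator factors as (z - 1/3)*(z + 1), so the singularities of f are simple poles at z = 1/3, z = -1.
  |1/3|² = 1/9 < 16 = 4², so this pole is inside the contour.
  |-1|² = 1 < 16 = 4², so this pole is inside the contour.

With P(z) = z*sin(z) and Q(z) = z^2 + 2*z/3 - 1/3, each pole is simple, so Res(f, z₀) = P(z₀)/Q'(z₀) with Q'(z) = 2*z + 2/3.
  Res(f, 1/3) = P(1/3)/Q'(1/3) = (sin(1/3)/3)/(4/3) = sin(1/3)/4
  Res(f, -1) = P(-1)/Q'(-1) = (sin(1))/(-4/3) = -3*sin(1)/4

Sum of residues inside C: -3*sin(1)/4 + sin(1/3)/4
∮_C f(z) dz = 2πi · (-3*sin(1)/4 + sin(1/3)/4) = -3*I*pi*sin(1)/2 + I*pi*sin(1/3)/2

Final answer: -3*I*pi*sin(1)/2 + I*pi*sin(1/3)/2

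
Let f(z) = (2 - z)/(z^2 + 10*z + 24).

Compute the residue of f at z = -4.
Write f(z) = P(z)/Q(z) with P(z) = 2 - z and Q(z) = z^2 + 10*z + 24.
The denominator factors as Q(z) = (z + 4)*(z + 6), so z = -4 is a simple zero of Q and P is analytic there; z = -4 is therefore a simple pole and
  Res(f, z₀) = P(z₀)/Q'(z₀).

Q'(z) = 2*z + 10, so Q'(-4) = 2.
P(-4) = 6.

Res(f, -4) = (6)/(2) = 3

Final answer: 3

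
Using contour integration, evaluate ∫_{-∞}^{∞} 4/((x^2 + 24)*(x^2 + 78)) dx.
pi*(-2*sqrt(78) + 13*sqrt(6))/2106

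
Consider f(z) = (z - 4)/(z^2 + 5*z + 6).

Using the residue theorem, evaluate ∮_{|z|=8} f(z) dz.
2*I*pi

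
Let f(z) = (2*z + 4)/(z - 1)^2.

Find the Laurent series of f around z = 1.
Put w = z - (1), i.e. z = w + 1. The denominator is w^2, so it suffices to rewrite the numerator in powers of w.

P(z) = 2*z + 4
P(w + 1) = 6 + 2*w

Dividing each term by w^2:
  f = 6/w^2 + 2/w

Substituting back w = z - 1:
  f(z) = 6/(z - 1)^2 + 2/(z - 1)

The series is finite because the numerator is a polynomial; the negative powers form the principal part, and the coefficient of 1/(z - 1) gives Res(f, 1) = 2.

Final answer: 6/(z - 1)^2 + 2/(z - 1)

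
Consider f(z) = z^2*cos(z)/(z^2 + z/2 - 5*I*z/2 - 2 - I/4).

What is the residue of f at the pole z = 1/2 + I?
Write f(z) = P(z)/Q(z) with P(z) = z^2*cos(z) and Q(z) = z^2 + z/2 - 5*I*z/2 - 2 - I/4.
The denominator factors as Q(z) = (z + 1 - 3*I/2)*(z - 1/2 - I), so z = 1/2 + I is a simple zero of Q and P is analytic there; z = 1/2 + I is therefore a simple pole and
  Res(f, z₀) = P(z₀)/Q'(z₀).

Q'(z) = 2*z + 1/2 - 5*I/2, so Q'(1/2 + I) = 3/2 - I/2.
P(1/2 + I) = (-3/4 + I)*cos(1/2 + I).

Res(f, 1/2 + I) = ((-3/4 + I)*cos(1/2 + I))/(3/2 - I/2) = (-13/20 + 9*I/20)*cos(1/2 + I)

Final answer: (-13/20 + 9*I/20)*cos(1/2 + I)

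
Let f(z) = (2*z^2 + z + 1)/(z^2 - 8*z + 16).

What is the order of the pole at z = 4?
Factor the denominator:
  z^2 - 8*z + 16 = (z - 4)^2

The numerator P(z) = 2*z^2 + z + 1 has P(4) = 37 ≠ 0, so no factor of (z - 4) cancels.
Near z = 4 we can therefore write f(z) = g(z)/(z - 4)^2 with g analytic at 4 and g(4) ≠ 0 (g is just the numerator).

Hence z = 4 is a pole of order 2.

Final answer: 2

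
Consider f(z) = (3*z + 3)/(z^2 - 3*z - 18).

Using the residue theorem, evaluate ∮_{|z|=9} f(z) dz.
By the residue theorem, ∮_C f(z) dz = 2πi · (sum of the residues of f at the poles inside |z| = 9).

The denominator factors as (z - 6)*(z + 3), so the singularities of f are simple poles at z = 6, z = -3.
  |6|² = 36 < 81 = 9², so this pole is inside the contour.
  |-3|² = 9 < 81 = 9², so this pole is inside the contour.

With P(z) = 3*z + 3 and Q(z) = z^2 - 3*z - 18, each pole is simple, so Res(f, z₀) = P(z₀)/Q'(z₀) with Q'(z) = 2*z - 3.
  Res(f, 6) = P(6)/Q'(6) = (21)/(9) = 7/3
  Res(f, -3) = P(-3)/Q'(-3) = (-6)/(-9) = 2/3

Sum of residues inside C: 3
∮_C f(z) dz = 2πi · (3) = 6*I*pi

Final answer: 6*I*pi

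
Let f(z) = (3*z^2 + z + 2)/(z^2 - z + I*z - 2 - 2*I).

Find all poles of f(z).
The singularities of f are the zeros of the denominator. Factoring,
  z^2 - z + I*z - 2 - 2*I = (z + 1 + I)*(z - 2)
so the candidates are z = -1 - I, z = 2.

Check the numerator P(z) = 3*z^2 + z + 2 at each one:
  P(-1 - I) = 1 + 5*I ≠ 0, so z = -1 - I is a (simple) pole.
  P(2) = 16 ≠ 0, so z = 2 is a (simple) pole.

Poles of f: {-1 - I, 2}

Final answer: {-1 - I, 2}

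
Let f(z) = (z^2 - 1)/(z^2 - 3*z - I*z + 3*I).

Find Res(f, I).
3/5 + I/5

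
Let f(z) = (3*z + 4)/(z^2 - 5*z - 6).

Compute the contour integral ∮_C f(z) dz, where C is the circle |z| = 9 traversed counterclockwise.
By the residue theorem, ∮_C f(z) dz = 2πi · (sum of the residues of f at the poles inside |z| = 9).

The denominator factors as (z - 6)*(z + 1), so the singularities of f are simple poles at z = 6, z = -1.
  |6|² = 36 < 81 = 9², so this pole is inside the contour.
  |-1|² = 1 < 81 = 9², so this pole is inside the contour.

With P(z) = 3*z + 4 and Q(z) = z^2 - 5*z - 6, each pole is simple, so Res(f, z₀) = P(z₀)/Q'(z₀) with Q'(z) = 2*z - 5.
  Res(f, 6) = P(6)/Q'(6) = (22)/(7) = 22/7
  Res(f, -1) = P(-1)/Q'(-1) = (1)/(-7) = -1/7

Sum of residues inside C: 3
∮_C f(z) dz = 2πi · (3) = 6*I*pi

Final answer: 6*I*pi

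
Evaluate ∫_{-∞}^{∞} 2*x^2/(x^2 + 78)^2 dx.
Let f(z) = 2*z^2/(z^2 + 78)^2. The denominator has no real zeros and deg Q - deg P = 2 ≥ 2, so the integral of f over the upper semicircle |z| = R tends to 0 as R → ∞. Closing the contour in the upper half-plane,
  ∫_{-∞}^{∞} f(x) dx = 2πi · Σ Res(f, z_k)  over the poles with Im z_k > 0.

Zeros of the denominator: z^2 + 78 = 0 gives z = ±sqrt(78)*I.
Upper half-plane: z = sqrt(78)*I (a pole of order 2).

Write f(z) = g(z)/(z - sqrt(78)*I)^2 with g(z) = 2*z^2/(z + sqrt(78)*I)^2. For a double pole, Res(f, z₀) = g'(z₀):
  g'(z) = 4*sqrt(78)*I*z/(z + sqrt(78)*I)^3
  Res(f, sqrt(78)*I) = g'(sqrt(78)*I) = -sqrt(78)*I/156

∫_{-∞}^{∞} f(x) dx = 2πi · (-sqrt(78)*I/156) = sqrt(78)*pi/78

Final answer: sqrt(78)*pi/78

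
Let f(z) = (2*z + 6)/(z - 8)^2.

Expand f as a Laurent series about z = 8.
Put w = z - (8), i.e. z = w + 8. The denominator is w^2, so it suffices to rewrite the numerator in powers of w.

P(z) = 2*z + 6
P(w + 8) = 22 + 2*w

Dividing each term by w^2:
  f = 22/w^2 + 2/w

Substituting back w = z - 8:
  f(z) = 22/(z - 8)^2 + 2/(z - 8)

The series is finite because the numerator is a polynomial; the negative powers form the principal part, and the coefficient of 1/(z - 8) gives Res(f, 8) = 2.

Final answer: 22/(z - 8)^2 + 2/(z - 8)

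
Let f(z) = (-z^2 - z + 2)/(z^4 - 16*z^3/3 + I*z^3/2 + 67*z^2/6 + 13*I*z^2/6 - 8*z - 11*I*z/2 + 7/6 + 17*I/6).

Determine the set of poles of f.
The singularities of f are the zeros of the denominator. Factoring,
  z^4 - 16*z^3/3 + I*z^3/2 + 67*z^2/6 + 13*I*z^2/6 - 8*z - 11*I*z/2 + 7/6 + 17*I/6 = (z - 1/3 - I/2)*(z - 1)*(z - 3 + 2*I)*(z - 1 - I)
so the candidates are z = 1/3 + I/2, z = 1, z = 3 - 2*I, z = 1 + I.

Check the numerator P(z) = -z^2 - z + 2 at each one:
  P(1/3 + I/2) = 65/36 - 5*I/6 ≠ 0, so z = 1/3 + I/2 is a (simple) pole.
  P(1) = 0, so the factor (z - 1) cancels and z = 1 is only a removable singularity, not a pole.
  P(3 - 2*I) = -6 + 14*I ≠ 0, so z = 3 - 2*I is a (simple) pole.
  P(1 + I) = 1 - 3*I ≠ 0, so z = 1 + I is a (simple) pole.

Poles of f: {1/3 + I/2, 1 + I, 3 - 2*I}

Final answer: {1/3 + I/2, 1 + I, 3 - 2*I}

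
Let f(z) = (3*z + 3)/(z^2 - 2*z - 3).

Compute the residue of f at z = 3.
3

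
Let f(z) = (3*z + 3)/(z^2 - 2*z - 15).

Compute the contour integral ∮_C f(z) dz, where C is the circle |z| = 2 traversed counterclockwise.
By the residue theorem, ∮_C f(z) dz = 2πi · (sum of the residues of f at the poles inside |z| = 2).

The denominator factors as (z + 3)*(z - 5), so the singularities of f are simple poles at z = -3, z = 5.
  |-3|² = 9 > 4 = 2², so this pole is outside the contour.
  |5|² = 25 > 4 = 2², so this pole is outside the contour.

No pole lies inside the contour, so f is analytic on and inside C and the integral is 0 (Cauchy's theorem).

Final answer: 0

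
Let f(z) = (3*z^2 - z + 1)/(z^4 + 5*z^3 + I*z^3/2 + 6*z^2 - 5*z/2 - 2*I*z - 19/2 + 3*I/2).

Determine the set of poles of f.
The singularities of f are the zeros of the denominator. Factoring,
  z^4 + 5*z^3 + I*z^3/2 + 6*z^2 - 5*z/2 - 2*I*z - 19/2 + 3*I/2 = (z + 2 + I)*(z - 1)*(z + 3 + I/2)*(z + 1 - I)
so the candidates are z = -2 - I, z = 1, z = -3 - I/2, z = -1 + I.

Check the numerator P(z) = 3*z^2 - z + 1 at each one:
  P(-2 - I) = 12 + 13*I ≠ 0, so z = -2 - I is a (simple) pole.
  P(1) = 3 ≠ 0, so z = 1 is a (simple) pole.
  P(-3 - I/2) = 121/4 + 19*I/2 ≠ 0, so z = -3 - I/2 is a (simple) pole.
  P(-1 + I) = 2 - 7*I ≠ 0, so z = -1 + I is a (simple) pole.

Poles of f: {-3 - I/2, -2 - I, -1 + I, 1}

Final answer: {-3 - I/2, -2 - I, -1 + I, 1}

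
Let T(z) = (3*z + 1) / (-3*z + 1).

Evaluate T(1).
Substitute z = 1:
  numerator:   3*(1) + 1 = 4
  denominator: -3*(1) + 1 = -2
T(1) = (4)/(-2) = -2

Final answer: -2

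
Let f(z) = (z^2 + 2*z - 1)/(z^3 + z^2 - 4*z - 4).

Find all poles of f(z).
{-2, -1, 2}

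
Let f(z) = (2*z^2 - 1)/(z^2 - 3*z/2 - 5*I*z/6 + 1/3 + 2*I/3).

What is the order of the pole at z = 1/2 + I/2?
Factor the denominator:
  z^2 - 3*z/2 - 5*I*z/6 + 1/3 + 2*I/3 = (z - 1/2 - I/2)*(z - 1 - I/3)

The numerator P(z) = 2*z^2 - 1 has P(1/2 + I/2) = -1 + I ≠ 0, so no factor of (z - 1/2 - I/2) cancels.
Near z = 1/2 + I/2 we can therefore write f(z) = g(z)/(z - 1/2 - I/2) with g analytic at 1/2 + I/2 and g(1/2 + I/2) ≠ 0 (g is the numerator divided by the remaining denominator factors).

Hence z = 1/2 + I/2 is a pole of order 1.

Final answer: 1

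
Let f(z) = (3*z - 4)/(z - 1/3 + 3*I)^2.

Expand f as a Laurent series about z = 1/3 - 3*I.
Put w = z - (1/3 - 3*I), i.e. z = w + 1/3 - 3*I. The denominator is w^2, so it suffices to rewrite the numerator in powers of w.

P(z) = 3*z - 4
P(w + 1/3 - 3*I) = -3 - 9*I + 3*w

Dividing each term by w^2:
  f = (-3 - 9*I)/w^2 + 3/w

Substituting back w = z - 1/3 + 3*I:
  f(z) = (-3 - 9*I)/(z - 1/3 + 3*I)^2 + 3/(z - 1/3 + 3*I)

The series is finite because the numerator is a polynomial; the negative powers form the principal part, and the coefficient of 1/(z - 1/3 + 3*I) gives Res(f, 1/3 - 3*I) = 3.

Final answer: (-3 - 9*I)/(z - 1/3 + 3*I)^2 + 3/(z - 1/3 + 3*I)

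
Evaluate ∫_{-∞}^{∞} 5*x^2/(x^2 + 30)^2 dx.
sqrt(30)*pi/12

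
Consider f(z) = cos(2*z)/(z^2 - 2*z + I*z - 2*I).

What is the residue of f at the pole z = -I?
(-2/5 + I/5)*cosh(2)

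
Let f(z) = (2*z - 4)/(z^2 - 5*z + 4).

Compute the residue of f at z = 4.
Write f(z) = P(z)/Q(z) with P(z) = 2*z - 4 and Q(z) = z^2 - 5*z + 4.
The denominator factors as Q(z) = (z - 4)*(z - 1), so z = 4 is a simple zero of Q and P is analytic there; z = 4 is therefore a simple pole and
  Res(f, z₀) = P(z₀)/Q'(z₀).

Q'(z) = 2*z - 5, so Q'(4) = 3.
P(4) = 4.

Res(f, 4) = (4)/(3) = 4/3

Final answer: 4/3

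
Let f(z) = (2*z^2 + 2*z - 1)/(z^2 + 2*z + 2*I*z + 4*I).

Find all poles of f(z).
The singularities of f are the zeros of the denominator. Factoring,
  z^2 + 2*z + 2*I*z + 4*I = (z + 2)*(z + 2*I)
so the candidates are z = -2, z = -2*I.

Check the numerator P(z) = 2*z^2 + 2*z - 1 at each one:
  P(-2) = 3 ≠ 0, so z = -2 is a (simple) pole.
  P(-2*I) = -9 - 4*I ≠ 0, so z = -2*I is a (simple) pole.

Poles of f: {-2, -2*I}

Final answer: {-2, -2*I}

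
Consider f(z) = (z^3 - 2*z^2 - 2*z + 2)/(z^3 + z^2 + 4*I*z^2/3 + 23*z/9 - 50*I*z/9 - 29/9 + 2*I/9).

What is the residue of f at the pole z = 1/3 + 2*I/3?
Write f(z) = P(z)/Q(z) with P(z) = z^3 - 2*z^2 - 2*z + 2 and Q(z) = z^3 + z^2 + 4*I*z^2/3 + 23*z/9 - 50*I*z/9 - 29/9 + 2*I/9.
The denominator factors as Q(z) = (z - 1/3 - 2*I/3)*(z - 2/3 - I)*(z + 2 + 3*I), so z = 1/3 + 2*I/3 is a simple zero of Q and P is analytic there; z = 1/3 + 2*I/3 is therefore a simple pole and
  Res(f, z₀) = P(z₀)/Q'(z₀).

Q'(z) = 3*z^2 + 2*z + 8*I*z/3 + 23/9 - 50*I/9, so Q'(1/3 + 2*I/3) = 4/9 - 2*I.
P(1/3 + 2*I/3) = 43/27 - 62*I/27.

Res(f, 1/3 + 2*I/3) = (43/27 - 62*I/27)/(4/9 - 2*I) = 322/255 + 263*I/510

Final answer: 322/255 + 263*I/510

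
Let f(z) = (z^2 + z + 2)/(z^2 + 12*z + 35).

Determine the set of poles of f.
The singularities of f are the zeros of the denominator. Factoring,
  z^2 + 12*z + 35 = (z + 7)*(z + 5)
so the candidates are z = -7, z = -5.

Check the numerator P(z) = z^2 + z + 2 at each one:
  P(-7) = 44 ≠ 0, so z = -7 is a (simple) pole.
  P(-5) = 22 ≠ 0, so z = -5 is a (simple) pole.

Poles of f: {-7, -5}

Final answer: {-7, -5}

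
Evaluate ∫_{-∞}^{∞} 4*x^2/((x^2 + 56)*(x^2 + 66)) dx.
2*pi*(-2*sqrt(14) + sqrt(66))/5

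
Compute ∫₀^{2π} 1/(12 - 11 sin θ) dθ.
2*sqrt(23)*pi/23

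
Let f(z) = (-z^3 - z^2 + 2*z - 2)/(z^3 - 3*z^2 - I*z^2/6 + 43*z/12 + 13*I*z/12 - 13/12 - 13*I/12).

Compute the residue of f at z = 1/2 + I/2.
-51/65 - 18*I/65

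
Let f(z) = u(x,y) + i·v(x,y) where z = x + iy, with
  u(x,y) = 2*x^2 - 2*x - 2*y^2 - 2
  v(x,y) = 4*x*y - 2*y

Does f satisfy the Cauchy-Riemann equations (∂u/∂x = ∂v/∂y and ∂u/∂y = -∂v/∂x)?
∂u/∂x = 4*x - 2
∂v/∂y = 4*x - 2
∂u/∂y = -4*y
∂v/∂x = 4*y
∂u/∂x = ∂v/∂y and ∂u/∂y = -∂v/∂x hold identically; f is analytic.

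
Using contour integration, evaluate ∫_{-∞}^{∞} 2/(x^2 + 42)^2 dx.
Let f(z) = 2/(z^2 + 42)^2. The denominator has no real zeros and deg Q - deg P = 4 ≥ 2, so the integral of f over the upper semicircle |z| = R tends to 0 as R → ∞. Closing the contour in the upper half-plane,
  ∫_{-∞}^{∞} f(x) dx = 2πi · Σ Res(f, z_k)  over the poles with Im z_k > 0.

Zeros of the denominator: z^2 + 42 = 0 gives z = ±sqrt(42)*I.
Upper half-plane: z = sqrt(42)*I (a pole of order 2).

Write f(z) = g(z)/(z - sqrt(42)*I)^2 with g(z) = 2/(z + sqrt(42)*I)^2. For a double pole, Res(f, z₀) = g'(z₀):
  g'(z) = -4/(z + sqrt(42)*I)^3
  Res(f, sqrt(42)*I) = g'(sqrt(42)*I) = -sqrt(42)*I/3528

∫_{-∞}^{∞} f(x) dx = 2πi · (-sqrt(42)*I/3528) = sqrt(42)*pi/1764

Final answer: sqrt(42)*pi/1764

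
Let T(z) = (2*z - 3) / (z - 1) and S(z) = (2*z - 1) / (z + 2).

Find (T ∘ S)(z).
(T ∘ S)(z) = T(S(z)) = ((2)*S(z) + (-3))/((1)*S(z) + (-1)). Multiply numerator and denominator by z + 2:
  numerator:   (2)*(2*z - 1) + (-3)*(z + 2) = z - 8
  denominator: (1)*(2*z - 1) + (-1)*(z + 2) = z - 3
(T ∘ S)(z) = (z - 8)/(z - 3)

Final answer: (z - 8)/(z - 3)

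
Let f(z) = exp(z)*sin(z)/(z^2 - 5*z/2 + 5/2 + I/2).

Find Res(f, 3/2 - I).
Write f(z) = P(z)/Q(z) with P(z) = exp(z)*sin(z) and Q(z) = z^2 - 5*z/2 + 5/2 + I/2.
The denominator factors as Q(z) = (z - 1 - I)*(z - 3/2 + I), so z = 3/2 - I is a simple zero of Q and P is analytic there; z = 3/2 - I is therefore a simple pole and
  Res(f, z₀) = P(z₀)/Q'(z₀).

Q'(z) = 2*z - 5/2, so Q'(3/2 - I) = 1/2 - 2*I.
P(3/2 - I) = exp(3/2 - I)*sin(3/2 - I).

Res(f, 3/2 - I) = (exp(3/2 - I)*sin(3/2 - I))/(1/2 - 2*I) = (2/17 + 8*I/17)*exp(3/2 - I)*sin(3/2 - I)

Final answer: (2/17 + 8*I/17)*exp(3/2 - I)*sin(3/2 - I)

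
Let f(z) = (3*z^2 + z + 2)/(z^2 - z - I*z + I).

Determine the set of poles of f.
The singularities of f are the zeros of the denominator. Factoring,
  z^2 - z - I*z + I = (z - I)*(z - 1)
so the candidates are z = I, z = 1.

Check the numerator P(z) = 3*z^2 + z + 2 at each one:
  P(I) = -1 + I ≠ 0, so z = I is a (simple) pole.
  P(1) = 6 ≠ 0, so z = 1 is a (simple) pole.

Poles of f: {I, 1}

Final answer: {I, 1}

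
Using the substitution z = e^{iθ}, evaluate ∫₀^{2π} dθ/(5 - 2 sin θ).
2*sqrt(21)*pi/21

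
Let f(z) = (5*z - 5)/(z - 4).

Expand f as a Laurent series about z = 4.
Put w = z - (4), i.e. z = w + 4. The denominator is w, so it suffices to rewrite the numerator in powers of w.

P(z) = 5*z - 5
P(w + 4) = 15 + 5*w

Dividing each term by w:
  f = 15/w + 5

Substituting back w = z - 4:
  f(z) = 15/(z - 4) + 5

The series is finite because the numerator is a polynomial; the negative powers form the principal part, and the coefficient of 1/(z - 4) gives Res(f, 4) = 15.

Final answer: 15/(z - 4) + 5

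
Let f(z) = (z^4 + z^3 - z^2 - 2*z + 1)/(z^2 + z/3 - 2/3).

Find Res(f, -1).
Write f(z) = P(z)/Q(z) with P(z) = z^4 + z^3 - z^2 - 2*z + 1 and Q(z) = z^2 + z/3 - 2/3.
The denominator factors as Q(z) = (z - 2/3)*(z + 1), so z = -1 is a simple zero of Q and P is analytic there; z = -1 is therefore a simple pole and
  Res(f, z₀) = P(z₀)/Q'(z₀).

Q'(z) = 2*z + 1/3, so Q'(-1) = -5/3.
P(-1) = 2.

Res(f, -1) = (2)/(-5/3) = -6/5

Final answer: -6/5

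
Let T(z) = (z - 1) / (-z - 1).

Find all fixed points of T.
T(z) = z means z - 1 = z*(-z - 1), i.e.
  -z^2 - 2*z + 1 = 0.
Discriminant: (-2)^2 - 4*(-1)*(1) = 8, so the roots are real.
  z = (2 ± sqrt(8))/(2*(-1))
Fixed points: {-sqrt(2) - 1, -1 + sqrt(2)}

Final answer: {-sqrt(2) - 1, -1 + sqrt(2)}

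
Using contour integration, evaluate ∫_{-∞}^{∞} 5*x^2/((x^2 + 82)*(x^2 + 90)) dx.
Let f(z) = 5*z^2/((z^2 + 82)*(z^2 + 90)). The denominator has no real zeros and deg Q - deg P = 2 ≥ 2, so the integral of f over the upper semicircle |z| = R tends to 0 as R → ∞. Closing the contour in the upper half-plane,
  ∫_{-∞}^{∞} f(x) dx = 2πi · Σ Res(f, z_k)  over the poles with Im z_k > 0.

Zeros of the denominator: z^2 + 82 = 0 gives z = ±sqrt(82)*I; z^2 + 90 = 0 gives z = ±3*sqrt(10)*I.
Upper half-plane: z = 3*sqrt(10)*I, z = sqrt(82)*I (simple).

Each pole is a simple zero of Q(z) = z^4 + 172*z^2 + 7380, so Res(f, z₀) = P(z₀)/Q'(z₀) with P(z) = 5*z^2, Q'(z) = 4*z^3 + 344*z:
  Res(f, 3*sqrt(10)*I) = (-450)/(-48*sqrt(10)*I) = -15*sqrt(10)*I/16
  Res(f, sqrt(82)*I) = (-410)/(16*sqrt(82)*I) = 5*sqrt(82)*I/16

Sum of residues: 5*I*(-3*sqrt(10) + sqrt(82))/16
∫_{-∞}^{∞} f(x) dx = 2πi · (5*I*(-3*sqrt(10) + sqrt(82))/16) = 5*pi*(-sqrt(82) + 3*sqrt(10))/8

Final answer: 5*pi*(-sqrt(82) + 3*sqrt(10))/8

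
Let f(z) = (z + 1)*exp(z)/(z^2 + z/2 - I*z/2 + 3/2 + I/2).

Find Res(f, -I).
(6/13 + 4*I/13)*exp(-I)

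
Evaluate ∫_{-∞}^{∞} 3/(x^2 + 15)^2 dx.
Let f(z) = 3/(z^2 + 15)^2. The denominator has no real zeros and deg Q - deg P = 4 ≥ 2, so the integral of f over the upper semicircle |z| = R tends to 0 as R → ∞. Closing the contour in the upper half-plane,
  ∫_{-∞}^{∞} f(x) dx = 2πi · Σ Res(f, z_k)  over the poles with Im z_k > 0.

Zeros of the denominator: z^2 + 15 = 0 gives z = ±sqrt(15)*I.
Upper half-plane: z = sqrt(15)*I (a pole of order 2).

Write f(z) = g(z)/(z - sqrt(15)*I)^2 with g(z) = 3/(z + sqrt(15)*I)^2. For a double pole, Res(f, z₀) = g'(z₀):
  g'(z) = -6/(z + sqrt(15)*I)^3
  Res(f, sqrt(15)*I) = g'(sqrt(15)*I) = -sqrt(15)*I/300

∫_{-∞}^{∞} f(x) dx = 2πi · (-sqrt(15)*I/300) = sqrt(15)*pi/150

Final answer: sqrt(15)*pi/150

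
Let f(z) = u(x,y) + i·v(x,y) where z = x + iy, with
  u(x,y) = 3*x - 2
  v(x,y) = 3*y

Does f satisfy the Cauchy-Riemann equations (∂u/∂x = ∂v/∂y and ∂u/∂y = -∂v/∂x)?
∂u/∂x = 3
∂v/∂y = 3
∂u/∂y = 0
∂v/∂x = 0
∂u/∂x = ∂v/∂y and ∂u/∂y = -∂v/∂x hold identically; f is analytic.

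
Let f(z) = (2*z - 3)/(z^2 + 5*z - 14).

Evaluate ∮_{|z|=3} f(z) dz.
By the residue theorem, ∮_C f(z) dz = 2πi · (sum of the residues of f at the poles inside |z| = 3).

The denominator factors as (z - 2)*(z + 7), so the singularities of f are simple poles at z = 2, z = -7.
  |2|² = 4 < 9 = 3², so this pole is inside the contour.
  |-7|² = 49 > 9 = 3², so this pole is outside the contour.

With P(z) = 2*z - 3 and Q(z) = z^2 + 5*z - 14, each pole is simple, so Res(f, z₀) = P(z₀)/Q'(z₀) with Q'(z) = 2*z + 5.
  Res(f, 2) = P(2)/Q'(2) = (1)/(9) = 1/9

∮_C f(z) dz = 2πi · (1/9) = 2*I*pi/9

Final answer: 2*I*pi/9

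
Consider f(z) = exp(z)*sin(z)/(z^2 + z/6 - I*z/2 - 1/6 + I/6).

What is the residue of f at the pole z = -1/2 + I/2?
(15/17 + 9*I/17)*exp(-1/2 + I/2)*sin(1/2 - I/2)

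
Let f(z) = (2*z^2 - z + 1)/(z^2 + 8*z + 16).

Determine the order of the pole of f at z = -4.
Factor the denominator:
  z^2 + 8*z + 16 = (z + 4)^2

The numerator P(z) = 2*z^2 - z + 1 has P(-4) = 37 ≠ 0, so no factor of (z + 4) cancels.
Near z = -4 we can therefore write f(z) = g(z)/(z + 4)^2 with g analytic at -4 and g(-4) ≠ 0 (g is just the numerator).

Hence z = -4 is a pole of order 2.

Final answer: 2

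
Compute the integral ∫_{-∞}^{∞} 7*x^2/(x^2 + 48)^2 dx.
Let f(z) = 7*z^2/(z^2 + 48)^2. The denominator has no real zeros and deg Q - deg P = 2 ≥ 2, so the integral of f over the upper semicircle |z| = R tends to 0 as R → ∞. Closing the contour in the upper half-plane,
  ∫_{-∞}^{∞} f(x) dx = 2πi · Σ Res(f, z_k)  over the poles with Im z_k > 0.

Zeros of the denominator: z^2 + 48 = 0 gives z = ±4*sqrt(3)*I.
Upper half-plane: z = 4*sqrt(3)*I (a pole of order 2).

Write f(z) = g(z)/(z - 4*sqrt(3)*I)^2 with g(z) = 7*z^2/(z + 4*sqrt(3)*I)^2. For a double pole, Res(f, z₀) = g'(z₀):
  g'(z) = 56*sqrt(3)*I*z/(z + 4*sqrt(3)*I)^3
  Res(f, 4*sqrt(3)*I) = g'(4*sqrt(3)*I) = -7*sqrt(3)*I/48

∫_{-∞}^{∞} f(x) dx = 2πi · (-7*sqrt(3)*I/48) = 7*sqrt(3)*pi/24

Final answer: 7*sqrt(3)*pi/24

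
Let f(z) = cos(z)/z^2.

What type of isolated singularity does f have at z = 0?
Write f(z) = g(z)/z^2 with g(z) = cos(z).
g is entire and g(0) = 1 ≠ 0, so no factor of (z) cancels: the Laurent expansion of f about z = 0 starts at the power -2, i.e. lim_{z→z₀} (z - z₀)^2 f(z) = 1 is finite and nonzero.
So z = 0 is a pole of order 2.

Final answer: pole of order 2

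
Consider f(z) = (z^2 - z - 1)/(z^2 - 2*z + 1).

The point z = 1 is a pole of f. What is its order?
Factor the denominator:
  z^2 - 2*z + 1 = (z - 1)^2

The numerator P(z) = z^2 - z - 1 has P(1) = -1 ≠ 0, so no factor of (z - 1) cancels.
Near z = 1 we can therefore write f(z) = g(z)/(z - 1)^2 with g analytic at 1 and g(1) ≠ 0 (g is just the numerator).

Hence z = 1 is a pole of order 2.

Final answer: 2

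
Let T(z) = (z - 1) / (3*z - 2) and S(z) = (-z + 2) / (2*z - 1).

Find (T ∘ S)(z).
(T ∘ S)(z) = T(S(z)) = ((1)*S(z) + (-1))/((3)*S(z) + (-2)). Multiply numerator and denominator by 2*z - 1:
  numerator:   (1)*(-z + 2) + (-1)*(2*z - 1) = -3*z + 3
  denominator: (3)*(-z + 2) + (-2)*(2*z - 1) = -7*z + 8
(T ∘ S)(z) = (-3*z + 3)/(-7*z + 8) = (3*z - 3)/(7*z - 8)

Final answer: (3*z - 3)/(7*z - 8)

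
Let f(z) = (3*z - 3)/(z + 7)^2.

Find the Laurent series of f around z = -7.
Put w = z - (-7), i.e. z = w - 7. The denominator is w^2, so it suffices to rewrite the numerator in powers of w.

P(z) = 3*z - 3
P(w - 7) = -24 + 3*w

Dividing each term by w^2:
  f = -24/w^2 + 3/w

Substituting back w = z + 7:
  f(z) = -24/(z + 7)^2 + 3/(z + 7)

The series is finite because the numerator is a polynomial; the negative powers form the principal part, and the coefficient of 1/(z + 7) gives Res(f, -7) = 3.

Final answer: -24/(z + 7)^2 + 3/(z + 7)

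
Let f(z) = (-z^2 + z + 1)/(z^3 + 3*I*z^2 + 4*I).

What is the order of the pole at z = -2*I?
Factor the denominator:
  z^3 + 3*I*z^2 + 4*I = (z + 2*I)^2*(z - I)

The numerator P(z) = -z^2 + z + 1 has P(-2*I) = 5 - 2*I ≠ 0, so no factor of (z + 2*I) cancels.
Near z = -2*I we can therefore write f(z) = g(z)/(z + 2*I)^2 with g analytic at -2*I and g(-2*I) ≠ 0 (g is the numerator divided by the remaining denominator factors).

Hence z = -2*I is a pole of order 2.

Final answer: 2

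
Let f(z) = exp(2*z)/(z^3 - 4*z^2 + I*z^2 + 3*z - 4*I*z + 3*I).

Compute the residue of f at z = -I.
Write f(z) = P(z)/Q(z) with P(z) = exp(2*z) and Q(z) = z^3 - 4*z^2 + I*z^2 + 3*z - 4*I*z + 3*I.
The denominator factors as Q(z) = (z + I)*(z - 1)*(z - 3), so z = -I is a simple zero of Q and P is analytic there; z = -I is therefore a simple pole and
  Res(f, z₀) = P(z₀)/Q'(z₀).

Q'(z) = 3*z^2 - 8*z + 2*I*z + 3 - 4*I, so Q'(-I) = 2 + 4*I.
P(-I) = exp(-2*I).

Res(f, -I) = (exp(-2*I))/(2 + 4*I) = (1/10 - I/5)*exp(-2*I)

Final answer: (1/10 - I/5)*exp(-2*I)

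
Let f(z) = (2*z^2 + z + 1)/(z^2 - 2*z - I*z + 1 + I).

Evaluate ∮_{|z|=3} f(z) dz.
pi*(-4 + 10*I)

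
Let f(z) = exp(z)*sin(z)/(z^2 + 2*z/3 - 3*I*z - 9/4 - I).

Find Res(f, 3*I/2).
Write f(z) = P(z)/Q(z) with P(z) = exp(z)*sin(z) and Q(z) = z^2 + 2*z/3 - 3*I*z - 9/4 - I.
The denominator factors as Q(z) = (z - 3*I/2)*(z + 2/3 - 3*I/2), so z = 3*I/2 is a simple zero of Q and P is analytic there; z = 3*I/2 is therefore a simple pole and
  Res(f, z₀) = P(z₀)/Q'(z₀).

Q'(z) = 2*z + 2/3 - 3*I, so Q'(3*I/2) = 2/3.
P(3*I/2) = I*exp(3*I/2)*sinh(3/2).

Res(f, 3*I/2) = (I*exp(3*I/2)*sinh(3/2))/(2/3) = 3*I*exp(3*I/2)*sinh(3/2)/2

Final answer: 3*I*exp(3*I/2)*sinh(3/2)/2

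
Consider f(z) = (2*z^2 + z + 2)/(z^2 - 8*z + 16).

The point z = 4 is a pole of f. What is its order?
Factor the denominator:
  z^2 - 8*z + 16 = (z - 4)^2

The numerator P(z) = 2*z^2 + z + 2 has P(4) = 38 ≠ 0, so no factor of (z - 4) cancels.
Near z = 4 we can therefore write f(z) = g(z)/(z - 4)^2 with g analytic at 4 and g(4) ≠ 0 (g is just the numerator).

Hence z = 4 is a pole of order 2.

Final answer: 2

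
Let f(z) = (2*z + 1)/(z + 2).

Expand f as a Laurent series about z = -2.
Put w = z - (-2), i.e. z = w - 2. The denominator is w, so it suffices to rewrite the numerator in powers of w.

P(z) = 2*z + 1
P(w - 2) = -3 + 2*w

Dividing each term by w:
  f = -3/w + 2

Substituting back w = z + 2:
  f(z) = -3/(z + 2) + 2

The series is finite because the numerator is a polynomial; the negative powers form the principal part, and the coefficient of 1/(z + 2) gives Res(f, -2) = -3.

Final answer: -3/(z + 2) + 2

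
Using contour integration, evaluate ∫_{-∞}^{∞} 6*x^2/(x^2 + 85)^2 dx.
3*sqrt(85)*pi/85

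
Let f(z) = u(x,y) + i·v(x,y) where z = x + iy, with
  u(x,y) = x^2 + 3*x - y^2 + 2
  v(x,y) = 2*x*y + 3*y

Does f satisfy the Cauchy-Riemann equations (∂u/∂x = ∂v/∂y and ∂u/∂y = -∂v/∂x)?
∂u/∂x = 2*x + 3
∂v/∂y = 2*x + 3
∂u/∂y = -2*y
∂v/∂x = 2*y
∂u/∂x = ∂v/∂y and ∂u/∂y = -∂v/∂x hold identically; f is analytic.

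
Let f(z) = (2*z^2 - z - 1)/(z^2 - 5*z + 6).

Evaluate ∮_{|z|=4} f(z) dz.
18*I*pi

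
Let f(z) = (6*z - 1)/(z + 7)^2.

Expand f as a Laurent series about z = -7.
Put w = z - (-7), i.e. z = w - 7. The denominator is w^2, so it suffices to rewrite the numerator in powers of w.

P(z) = 6*z - 1
P(w - 7) = -43 + 6*w

Dividing each term by w^2:
  f = -43/w^2 + 6/w

Substituting back w = z + 7:
  f(z) = -43/(z + 7)^2 + 6/(z + 7)

The series is finite because the numerator is a polynomial; the negative powers form the principal part, and the coefficient of 1/(z + 7) gives Res(f, -7) = 6.

Final answer: -43/(z + 7)^2 + 6/(z + 7)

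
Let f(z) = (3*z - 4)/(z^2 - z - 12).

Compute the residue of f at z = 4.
Write f(z) = P(z)/Q(z) with P(z) = 3*z - 4 and Q(z) = z^2 - z - 12.
The denominator factors as Q(z) = (z - 4)*(z + 3), so z = 4 is a simple zero of Q and P is analytic there; z = 4 is therefore a simple pole and
  Res(f, z₀) = P(z₀)/Q'(z₀).

Q'(z) = 2*z - 1, so Q'(4) = 7.
P(4) = 8.

Res(f, 4) = (8)/(7) = 8/7

Final answer: 8/7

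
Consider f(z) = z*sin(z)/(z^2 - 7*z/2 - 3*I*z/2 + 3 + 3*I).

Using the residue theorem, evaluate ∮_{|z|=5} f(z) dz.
By the residue theorem, ∮_C f(z) dz = 2πi · (sum of the residues of f at the poles inside |z| = 5).

The denominator factors as (z - 2)*(z - 3/2 - 3*I/2), so the singularities of f are simple poles at z = 2, z = 3/2 + 3*I/2.
  |2|² = 4 < 25 = 5², so this pole is inside the contour.
  |3/2 + 3*I/2|² = 9/2 < 25 = 5², so this pole is inside the contour.

With P(z) = z*sin(z) and Q(z) = z^2 - 7*z/2 - 3*I*z/2 + 3 + 3*I, each pole is simple, so Res(f, z₀) = P(z₀)/Q'(z₀) with Q'(z) = 2*z - 7/2 - 3*I/2.
  Res(f, 2) = P(2)/Q'(2) = (2*sin(2))/(1/2 - 3*I/2) = (2/5 + 6*I/5)*sin(2)
  Res(f, 3/2 + 3*I/2) = P(3/2 + 3*I/2)/Q'(3/2 + 3*I/2) = ((3/2 + 3*I/2)*sin(3/2 + 3*I/2))/(-1/2 + 3*I/2) = (3/5 - 6*I/5)*sin(3/2 + 3*I/2)

Sum of residues inside C: (3/5 - 6*I/5)*sin(3/2 + 3*I/2) + (2/5 + 6*I/5)*sin(2)
∮_C f(z) dz = 2πi · ((3/5 - 6*I/5)*sin(3/2 + 3*I/2) + (2/5 + 6*I/5)*sin(2)) = pi*(-12/5 + 4*I/5)*sin(2) + pi*(12/5 + 6*I/5)*sin(3/2 + 3*I/2)

Final answer: pi*(-12/5 + 4*I/5)*sin(2) + pi*(12/5 + 6*I/5)*sin(3/2 + 3*I/2)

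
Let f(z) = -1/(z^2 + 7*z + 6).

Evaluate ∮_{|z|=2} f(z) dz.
By the residue theorem, ∮_C f(z) dz = 2πi · (sum of the residues of f at the poles inside |z| = 2).

The denominator factors as (z + 1)*(z + 6), so the singularities of f are simple poles at z = -1, z = -6.
  |-1|² = 1 < 4 = 2², so this pole is inside the contour.
  |-6|² = 36 > 4 = 2², so this pole is outside the contour.

With P(z) = -1 and Q(z) = z^2 + 7*z + 6, each pole is simple, so Res(f, z₀) = P(z₀)/Q'(z₀) with Q'(z) = 2*z + 7.
  Res(f, -1) = P(-1)/Q'(-1) = (-1)/(5) = -1/5

∮_C f(z) dz = 2πi · (-1/5) = -2*I*pi/5

Final answer: -2*I*pi/5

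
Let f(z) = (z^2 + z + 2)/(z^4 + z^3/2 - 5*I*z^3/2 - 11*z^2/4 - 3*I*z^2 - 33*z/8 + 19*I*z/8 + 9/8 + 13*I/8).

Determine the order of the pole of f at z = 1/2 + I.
Factor the denominator:
  z^4 + z^3/2 - 5*I*z^3/2 - 11*z^2/4 - 3*I*z^2 - 33*z/8 + 19*I*z/8 + 9/8 + 13*I/8 = (z - 1/2 - I)^2*(z + 3/2 + I/2)*(z - I)

The numerator P(z) = z^2 + z + 2 has P(1/2 + I) = 7/4 + 2*I ≠ 0, so no factor of (z - 1/2 - I) cancels.
Near z = 1/2 + I we can therefore write f(z) = g(z)/(z - 1/2 - I)^2 with g analytic at 1/2 + I and g(1/2 + I) ≠ 0 (g is the numerator divided by the remaining denominator factors).

Hence z = 1/2 + I is a pole of order 2.

Final answer: 2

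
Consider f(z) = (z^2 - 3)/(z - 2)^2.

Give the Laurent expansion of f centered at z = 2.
Put w = z - (2), i.e. z = w + 2. The denominator is w^2, so it suffices to rewrite the numerator in powers of w.

P(z) = z^2 - 3
P(w + 2) = 1 + 4*w + w^2

Dividing each term by w^2:
  f = 1/w^2 + 4/w + 1

Substituting back w = z - 2:
  f(z) = 1/(z - 2)^2 + 4/(z - 2) + 1

The series is finite because the numerator is a polynomial; the negative powers form the principal part, and the coefficient of 1/(z - 2) gives Res(f, 2) = 4.

Final answer: 1/(z - 2)^2 + 4/(z - 2) + 1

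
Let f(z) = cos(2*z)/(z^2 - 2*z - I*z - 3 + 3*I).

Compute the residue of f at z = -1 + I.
(-4/17 - I/17)*cos(2 - 2*I)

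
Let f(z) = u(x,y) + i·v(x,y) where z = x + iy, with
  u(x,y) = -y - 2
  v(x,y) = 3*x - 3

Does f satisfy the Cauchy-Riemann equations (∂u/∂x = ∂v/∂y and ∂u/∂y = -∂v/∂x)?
∂u/∂x = 0
∂v/∂y = 0
∂u/∂y = -1
∂v/∂x = 3
∂u/∂y ≠ -∂v/∂x; the Cauchy-Riemann equations are not satisfied, so f is not analytic.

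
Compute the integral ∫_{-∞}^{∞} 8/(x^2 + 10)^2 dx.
Let f(z) = 8/(z^2 + 10)^2. The denominator has no real zeros and deg Q - deg P = 4 ≥ 2, so the integral of f over the upper semicircle |z| = R tends to 0 as R → ∞. Closing the contour in the upper half-plane,
  ∫_{-∞}^{∞} f(x) dx = 2πi · Σ Res(f, z_k)  over the poles with Im z_k > 0.

Zeros of the denominator: z^2 + 10 = 0 gives z = ±sqrt(10)*I.
Upper half-plane: z = sqrt(10)*I (a pole of order 2).

Write f(z) = g(z)/(z - sqrt(10)*I)^2 with g(z) = 8/(z + sqrt(10)*I)^2. For a double pole, Res(f, z₀) = g'(z₀):
  g'(z) = -16/(z + sqrt(10)*I)^3
  Res(f, sqrt(10)*I) = g'(sqrt(10)*I) = -sqrt(10)*I/50

∫_{-∞}^{∞} f(x) dx = 2πi · (-sqrt(10)*I/50) = sqrt(10)*pi/25

Final answer: sqrt(10)*pi/25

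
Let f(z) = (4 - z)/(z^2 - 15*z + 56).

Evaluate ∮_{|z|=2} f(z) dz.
0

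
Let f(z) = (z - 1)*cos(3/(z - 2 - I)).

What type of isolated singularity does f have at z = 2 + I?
essential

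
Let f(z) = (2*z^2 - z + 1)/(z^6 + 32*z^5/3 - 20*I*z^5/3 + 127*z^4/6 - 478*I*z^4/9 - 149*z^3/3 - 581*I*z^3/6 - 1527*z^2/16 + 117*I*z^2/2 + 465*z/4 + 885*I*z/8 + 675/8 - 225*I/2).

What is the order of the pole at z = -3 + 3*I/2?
4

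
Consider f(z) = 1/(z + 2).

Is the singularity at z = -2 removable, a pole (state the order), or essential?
Write f(z) = g(z)/(z + 2) with g(z) = 1.
g is entire and g(-2) = 1 ≠ 0, so no factor of (z + 2) cancels: the Laurent expansion of f about z = -2 starts at the power -1, i.e. lim_{z→z₀} (z - z₀) f(z) = 1 is finite and nonzero.
So z = -2 is a pole of order 1.

Final answer: pole of order 1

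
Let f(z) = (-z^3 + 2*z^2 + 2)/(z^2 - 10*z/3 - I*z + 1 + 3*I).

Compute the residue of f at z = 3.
-168/73 - 63*I/73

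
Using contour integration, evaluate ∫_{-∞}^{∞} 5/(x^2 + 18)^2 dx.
Let f(z) = 5/(z^2 + 18)^2. The denominator has no real zeros and deg Q - deg P = 4 ≥ 2, so the integral of f over the upper semicircle |z| = R tends to 0 as R → ∞. Closing the contour in the upper half-plane,
  ∫_{-∞}^{∞} f(x) dx = 2πi · Σ Res(f, z_k)  over the poles with Im z_k > 0.

Zeros of the denominator: z^2 + 18 = 0 gives z = ±3*sqrt(2)*I.
Upper half-plane: z = 3*sqrt(2)*I (a pole of order 2).

Write f(z) = g(z)/(z - 3*sqrt(2)*I)^2 with g(z) = 5/(z + 3*sqrt(2)*I)^2. For a double pole, Res(f, z₀) = g'(z₀):
  g'(z) = -10/(z + 3*sqrt(2)*I)^3
  Res(f, 3*sqrt(2)*I) = g'(3*sqrt(2)*I) = -5*sqrt(2)*I/432

∫_{-∞}^{∞} f(x) dx = 2πi · (-5*sqrt(2)*I/432) = 5*sqrt(2)*pi/216

Final answer: 5*sqrt(2)*pi/216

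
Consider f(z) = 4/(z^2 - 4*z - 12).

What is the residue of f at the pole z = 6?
1/2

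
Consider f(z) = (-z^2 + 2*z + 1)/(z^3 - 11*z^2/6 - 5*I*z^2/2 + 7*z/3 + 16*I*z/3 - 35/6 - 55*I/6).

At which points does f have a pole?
The singularities of f are the zeros of the denominator. Factoring,
  z^3 - 11*z^2/6 - 5*I*z^2/2 + 7*z/3 + 16*I*z/3 - 35/6 - 55*I/6 = (z - 1/2 + 3*I/2)*(z + 2/3 - 3*I)*(z - 2 - I)
so the candidates are z = 1/2 - 3*I/2, z = -2/3 + 3*I, z = 2 + I.

Check the numerator P(z) = -z^2 + 2*z + 1 at each one:
  P(1/2 - 3*I/2) = 4 - 3*I/2 ≠ 0, so z = 1/2 - 3*I/2 is a (simple) pole.
  P(-2/3 + 3*I) = 74/9 + 10*I ≠ 0, so z = -2/3 + 3*I is a (simple) pole.
  P(2 + I) = 2 - 2*I ≠ 0, so z = 2 + I is a (simple) pole.

Poles of f: {-2/3 + 3*I, 1/2 - 3*I/2, 2 + I}

Final answer: {-2/3 + 3*I, 1/2 - 3*I/2, 2 + I}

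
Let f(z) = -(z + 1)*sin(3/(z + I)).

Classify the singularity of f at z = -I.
Let u = z + I. Then
  sin(3/u) = Σ_{k≥0} (-1)^k (3)^(2k+1)/((2k+1)!·u^(2k+1)) = 3/u - 9/(2*u^3) + 81/(40*u^5) + ...
which has infinitely many negative powers of u, so sin(3/(z + I)) has an essential singularity at z = -I.
The extra factor z + 1 is a nonzero polynomial; if the product had at most a pole at z = -I, dividing by that polynomial would leave sin(3/(z + I)) with at most a pole too — contradiction. (Equivalently, the product's Laurent series still has infinitely many negative powers.)
So the singularity is essential.

Final answer: essential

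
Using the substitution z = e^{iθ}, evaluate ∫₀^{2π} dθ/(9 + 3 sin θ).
Call the integral J. The integrand is 2π-periodic and we integrate over a full period, so shifting θ does not change the value (θ → θ + π/2 turns sin θ into cos θ). Hence
  J = ∫₀^{2π} dθ/(9 + 3 cos θ).
Put z = e^{iθ}: then cos θ = (z + 1/z)/2, dθ = dz/(iz), and z runs once counterclockwise around |z| = 1:
  J = ∮_{|z|=1} 1/(9 + 3*(z + 1/z)/2) · dz/(iz) = (2/i) ∮_{|z|=1} dz/(3*z^2 + 18*z + 3).
The roots of 3*z^2 + 18*z + 3 are z = (-9 ± sqrt(9^2 - 3^2))/3, with sqrt(72) = 6*sqrt(2); their product is 1, so only z₊ = -3 + 2*sqrt(2) lies inside the unit circle (z₋ = -3 - 2*sqrt(2) lies outside).
z₊ is a simple zero of q(z) = 3*z^2 + 18*z + 3, so Res(1/q, z₊) = 1/q'(z₊) with q'(z) = 6*z + 18; and q'(z₊) = 3*(z₊ - z₋) = 12*sqrt(2).
Therefore J = (2/i) · 2πi · 1/(12*sqrt(2)) = 2*pi/(6*sqrt(2)) = sqrt(2)*pi/6

Final answer: sqrt(2)*pi/6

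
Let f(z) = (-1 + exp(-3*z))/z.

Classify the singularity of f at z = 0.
removable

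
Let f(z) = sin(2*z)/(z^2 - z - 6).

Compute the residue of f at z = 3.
sin(6)/5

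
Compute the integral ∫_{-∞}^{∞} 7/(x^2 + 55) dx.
Let f(z) = 7/(z^2 + 55). The denominator has no real zeros and deg Q - deg P = 2 ≥ 2, so the integral of f over the upper semicircle |z| = R tends to 0 as R → ∞. Closing the contour in the upper half-plane,
  ∫_{-∞}^{∞} f(x) dx = 2πi · Σ Res(f, z_k)  over the poles with Im z_k > 0.

Zeros of the denominator: z^2 + 55 = 0 gives z = ±sqrt(55)*I.
Upper half-plane: z = sqrt(55)*I (simple).

Each pole is a simple zero of Q(z) = z^2 + 55, so Res(f, z₀) = P(z₀)/Q'(z₀) with P(z) = 7, Q'(z) = 2*z:
  Res(f, sqrt(55)*I) = (7)/(2*sqrt(55)*I) = -7*sqrt(55)*I/110

∫_{-∞}^{∞} f(x) dx = 2πi · (-7*sqrt(55)*I/110) = 7*sqrt(55)*pi/55

Final answer: 7*sqrt(55)*pi/55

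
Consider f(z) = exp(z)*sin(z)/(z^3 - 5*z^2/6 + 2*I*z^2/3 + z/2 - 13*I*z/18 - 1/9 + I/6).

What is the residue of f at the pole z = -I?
(-153/365 + 189*I/365)*exp(-I)*sinh(1)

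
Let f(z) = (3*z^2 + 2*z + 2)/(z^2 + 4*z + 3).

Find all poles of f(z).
The singularities of f are the zeros of the denominator. Factoring,
  z^2 + 4*z + 3 = (z + 1)*(z + 3)
so the candidates are z = -1, z = -3.

Check the numerator P(z) = 3*z^2 + 2*z + 2 at each one:
  P(-1) = 3 ≠ 0, so z = -1 is a (simple) pole.
  P(-3) = 23 ≠ 0, so z = -3 is a (simple) pole.

Poles of f: {-3, -1}

Final answer: {-3, -1}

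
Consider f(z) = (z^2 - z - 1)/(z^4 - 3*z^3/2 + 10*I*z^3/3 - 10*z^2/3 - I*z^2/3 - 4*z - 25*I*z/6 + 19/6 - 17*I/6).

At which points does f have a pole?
The singularities of f are the zeros of the denominator. Factoring,
  z^4 - 3*z^3/2 + 10*I*z^3/3 - 10*z^2/3 - I*z^2/3 - 4*z - 25*I*z/6 + 19/6 - 17*I/6 = (z - 1 + I)*(z - 3/2 + 2*I)*(z + I)*(z + 1 - 2*I/3)
so the candidates are z = 1 - I, z = 3/2 - 2*I, z = -I, z = -1 + 2*I/3.

Check the numerator P(z) = z^2 - z - 1 at each one:
  P(1 - I) = -2 - I ≠ 0, so z = 1 - I is a (simple) pole.
  P(3/2 - 2*I) = -17/4 - 4*I ≠ 0, so z = 3/2 - 2*I is a (simple) pole.
  P(-I) = -2 + I ≠ 0, so z = -I is a (simple) pole.
  P(-1 + 2*I/3) = 5/9 - 2*I ≠ 0, so z = -1 + 2*I/3 is a (simple) pole.

Poles of f: {-1 + 2*I/3, -I, 1 - I, 3/2 - 2*I}

Final answer: {-1 + 2*I/3, -I, 1 - I, 3/2 - 2*I}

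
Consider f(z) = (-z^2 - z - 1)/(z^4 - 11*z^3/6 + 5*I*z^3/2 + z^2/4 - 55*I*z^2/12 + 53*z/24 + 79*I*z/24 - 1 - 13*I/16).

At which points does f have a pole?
The singularities of f are the zeros of the denominator. Factoring,
  z^4 - 11*z^3/6 + 5*I*z^3/2 + z^2/4 - 55*I*z^2/12 + 53*z/24 + 79*I*z/24 - 1 - 13*I/16 = (z - 1 - I/2)*(z + 3*I/2)*(z - 1/3 + 3*I/2)*(z - 1/2)
so the candidates are z = 1 + I/2, z = -3*I/2, z = 1/3 - 3*I/2, z = 1/2.

Check the numerator P(z) = -z^2 - z - 1 at each one:
  P(1 + I/2) = -11/4 - 3*I/2 ≠ 0, so z = 1 + I/2 is a (simple) pole.
  P(-3*I/2) = 5/4 + 3*I/2 ≠ 0, so z = -3*I/2 is a (simple) pole.
  P(1/3 - 3*I/2) = 29/36 + 5*I/2 ≠ 0, so z = 1/3 - 3*I/2 is a (simple) pole.
  P(1/2) = -7/4 ≠ 0, so z = 1/2 is a (simple) pole.

Poles of f: {-3*I/2, 1/3 - 3*I/2, 1/2, 1 + I/2}

Final answer: {-3*I/2, 1/3 - 3*I/2, 1/2, 1 + I/2}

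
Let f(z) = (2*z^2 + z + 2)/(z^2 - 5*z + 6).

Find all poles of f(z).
The singularities of f are the zeros of the denominator. Factoring,
  z^2 - 5*z + 6 = (z - 3)*(z - 2)
so the candidates are z = 3, z = 2.

Check the numerator P(z) = 2*z^2 + z + 2 at each one:
  P(3) = 23 ≠ 0, so z = 3 is a (simple) pole.
  P(2) = 12 ≠ 0, so z = 2 is a (simple) pole.

Poles of f: {2, 3}

Final answer: {2, 3}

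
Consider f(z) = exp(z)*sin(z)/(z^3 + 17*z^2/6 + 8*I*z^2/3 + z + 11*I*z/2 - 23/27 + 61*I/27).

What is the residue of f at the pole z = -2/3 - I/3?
18*I*exp(-2/3 - I/3)*sin(2/3 + I/3)/25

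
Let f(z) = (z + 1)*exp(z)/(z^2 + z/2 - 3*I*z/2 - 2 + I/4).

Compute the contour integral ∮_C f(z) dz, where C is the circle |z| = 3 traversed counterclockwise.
By the residue theorem, ∮_C f(z) dz = 2πi · (sum of the residues of f at the poles inside |z| = 3).

The denominator factors as (z - 1 - I/2)*(z + 3/2 - I), so the singularities of f are simple poles at z = 1 + I/2, z = -3/2 + I.
  |1 + I/2|² = 5/4 < 9 = 3², so this pole is inside the contour.
  |-3/2 + I|² = 13/4 < 9 = 3², so this pole is inside the contour.

With P(z) = (z + 1)*exp(z) and Q(z) = z^2 + z/2 - 3*I*z/2 - 2 + I/4, each pole is simple, so Res(f, z₀) = P(z₀)/Q'(z₀) with Q'(z) = 2*z + 1/2 - 3*I/2.
  Res(f, 1 + I/2) = P(1 + I/2)/Q'(1 + I/2) = ((2 + I/2)*exp(1 + I/2))/(5/2 - I/2) = (19/26 + 9*I/26)*exp(1 + I/2)
  Res(f, -3/2 + I) = P(-3/2 + I)/Q'(-3/2 + I) = ((-1/2 + I)*exp(-3/2 + I))/(-5/2 + I/2) = (7/26 - 9*I/26)*exp(-3/2 + I)

Sum of residues inside C: (7/26 - 9*I/26)*exp(-3/2 + I) + (19/26 + 9*I/26)*exp(1 + I/2)
∮_C f(z) dz = 2πi · ((7/26 - 9*I/26)*exp(-3/2 + I) + (19/26 + 9*I/26)*exp(1 + I/2)) = pi*(9/13 + 7*I/13)*exp(-3/2 + I) + pi*(-9/13 + 19*I/13)*exp(1 + I/2)

Final answer: pi*(9/13 + 7*I/13)*exp(-3/2 + I) + pi*(-9/13 + 19*I/13)*exp(1 + I/2)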